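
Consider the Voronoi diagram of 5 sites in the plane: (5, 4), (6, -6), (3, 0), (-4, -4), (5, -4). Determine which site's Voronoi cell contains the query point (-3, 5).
Nearest site = (3, 0)

The Voronoi cell of site s contains exactly those query points closer to s than to any other site. Compute squared distances from q = (-3, 5) to each site:
  (3 − -3)² + (0 − 5)² = 61
  (5 − -3)² + (4 − 5)² = 65
  (-4 − -3)² + (-4 − 5)² = 82
  (5 − -3)² + (-4 − 5)² = 145
  (6 − -3)² + (-6 − 5)² = 202
Minimum is attained by (3, 0), so q lies in its Voronoi cell.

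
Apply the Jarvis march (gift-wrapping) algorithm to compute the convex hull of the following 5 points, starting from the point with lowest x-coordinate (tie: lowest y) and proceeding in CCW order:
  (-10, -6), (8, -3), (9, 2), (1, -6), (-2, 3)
Hull (CCW) = [(-10, -6), (1, -6), (8, -3), (9, 2), (-2, 3)]

Jarvis march: at each step, from the current hull vertex p, select the next vertex q as the point such that every other point lies strictly to the left of (or on) the directed line p → q. (Equivalently: for every other point r, the cross product (q − p) × (r − p) ≥ 0.)
Starting point (lowest x, tie lowest y): (-10, -6). Wrap until returning to start. Resulting hull: (-10, -6), (1, -6), (8, -3), (9, 2), (-2, 3).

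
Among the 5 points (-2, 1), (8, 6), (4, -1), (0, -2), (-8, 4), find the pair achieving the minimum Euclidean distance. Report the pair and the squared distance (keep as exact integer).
Pair = ((-2, 1), (0, -2)); squared distance = 13

Compute all C(5, 2) = 10 pairwise squared distances (x_i − x_j)² + (y_i − y_j)². The minimum is 13, attained by the pair ((-2, 1), (0, -2)).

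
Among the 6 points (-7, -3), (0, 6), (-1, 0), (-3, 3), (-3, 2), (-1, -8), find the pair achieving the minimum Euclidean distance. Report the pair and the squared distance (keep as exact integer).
Pair = ((-3, 3), (-3, 2)); squared distance = 1

Compute all C(6, 2) = 15 pairwise squared distances (x_i − x_j)² + (y_i − y_j)². The minimum is 1, attained by the pair ((-3, 3), (-3, 2)).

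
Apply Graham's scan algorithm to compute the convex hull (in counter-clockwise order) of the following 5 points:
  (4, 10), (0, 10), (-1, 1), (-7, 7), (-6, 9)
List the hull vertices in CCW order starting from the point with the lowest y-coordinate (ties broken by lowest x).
Hull (CCW) = [(-1, 1), (4, 10), (0, 10), (-6, 9), (-7, 7)]

Graham scan procedure:
  1. Find the pivot p₀ = point with lowest y (tie → lowest x): (-1, 1).
  2. Sort the remaining points by polar angle around p₀.
  3. Walk through sorted points, maintaining a stack; pop the top while the last three entries make a non-left turn (cross product ≤ 0).
  4. Final stack is the convex hull in CCW order: (-1, 1), (4, 10), (0, 10), (-6, 9), (-7, 7).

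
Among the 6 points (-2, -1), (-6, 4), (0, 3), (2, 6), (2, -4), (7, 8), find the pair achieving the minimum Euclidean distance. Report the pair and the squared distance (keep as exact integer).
Pair = ((0, 3), (2, 6)); squared distance = 13

Compute all C(6, 2) = 15 pairwise squared distances (x_i − x_j)² + (y_i − y_j)². The minimum is 13, attained by the pair ((0, 3), (2, 6)).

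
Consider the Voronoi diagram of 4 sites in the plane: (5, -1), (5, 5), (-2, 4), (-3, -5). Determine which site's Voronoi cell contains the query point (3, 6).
Nearest site = (5, 5)

The Voronoi cell of site s contains exactly those query points closer to s than to any other site. Compute squared distances from q = (3, 6) to each site:
  (5 − 3)² + (5 − 6)² = 5
  (-2 − 3)² + (4 − 6)² = 29
  (5 − 3)² + (-1 − 6)² = 53
  (-3 − 3)² + (-5 − 6)² = 157
Minimum is attained by (5, 5), so q lies in its Voronoi cell.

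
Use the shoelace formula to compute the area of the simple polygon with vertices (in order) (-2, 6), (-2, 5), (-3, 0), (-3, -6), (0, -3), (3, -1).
Area = 69/2

Shoelace formula: Area = (1/2) |Σ_i (x_i · y_{i+1} − x_{i+1} · y_i)| (indices mod n). Compute each cross term:
  (-2)(5) − (-2)(6) = 2
  (-2)(0) − (-3)(5) = 15
  (-3)(-6) − (-3)(0) = 18
  (-3)(-3) − (0)(-6) = 9
  (0)(-1) − (3)(-3) = 9
  (3)(6) − (-2)(-1) = 16
Sum = 69, so (signed) Area = 69/2 = 69/2, |Area| = 69/2.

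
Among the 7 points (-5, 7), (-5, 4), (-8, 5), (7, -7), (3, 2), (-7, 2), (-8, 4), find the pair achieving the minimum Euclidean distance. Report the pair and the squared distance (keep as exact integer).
Pair = ((-8, 5), (-8, 4)); squared distance = 1

Compute all C(7, 2) = 21 pairwise squared distances (x_i − x_j)² + (y_i − y_j)². The minimum is 1, attained by the pair ((-8, 5), (-8, 4)).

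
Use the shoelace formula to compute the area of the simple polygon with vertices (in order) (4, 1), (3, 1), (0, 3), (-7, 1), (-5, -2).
Area = 53/2

Shoelace formula: Area = (1/2) |Σ_i (x_i · y_{i+1} − x_{i+1} · y_i)| (indices mod n). Compute each cross term:
  (4)(1) − (3)(1) = 1
  (3)(3) − (0)(1) = 9
  (0)(1) − (-7)(3) = 21
  (-7)(-2) − (-5)(1) = 19
  (-5)(1) − (4)(-2) = 3
Sum = 53, so (signed) Area = 53/2 = 53/2, |Area| = 53/2.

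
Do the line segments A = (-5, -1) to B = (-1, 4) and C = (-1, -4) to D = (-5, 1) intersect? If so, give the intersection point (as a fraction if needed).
Yes; intersection at (-21/5, 0) (t = 1/5 on AB, s = 4/5 on CD)

Parametrize AB as A + t(B − A) = (-5 + 4 t, -1 + 5 t) and CD as C + s(D − C) = (-1 + -4 s, -4 + 5 s). Solve the linear system for (t, s). Determinant = -40 ≠ 0, so a unique intersection of the containing lines exists. Solution: t = 1/5, s = 4/5 — both in [0, 1], so the segments cross. Intersection point: (-21/5, 0).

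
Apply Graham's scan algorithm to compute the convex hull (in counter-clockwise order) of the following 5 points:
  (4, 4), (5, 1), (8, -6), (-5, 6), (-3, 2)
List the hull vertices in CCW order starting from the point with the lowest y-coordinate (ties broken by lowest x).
Hull (CCW) = [(8, -6), (4, 4), (-5, 6), (-3, 2)]

Graham scan procedure:
  1. Find the pivot p₀ = point with lowest y (tie → lowest x): (8, -6).
  2. Sort the remaining points by polar angle around p₀.
  3. Walk through sorted points, maintaining a stack; pop the top while the last three entries make a non-left turn (cross product ≤ 0).
  4. Final stack is the convex hull in CCW order: (8, -6), (4, 4), (-5, 6), (-3, 2).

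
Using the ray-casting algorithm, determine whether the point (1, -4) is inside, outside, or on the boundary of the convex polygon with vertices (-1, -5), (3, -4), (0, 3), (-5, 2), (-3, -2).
The point (1, -4) lies strictly inside the polygon

Cast a horizontal ray to the right from the query point and count how many polygon edges it crosses (each edge strictly once or zero times, handled with the usual half-open convention). 
Parity of crossings → odd ⇒ inside.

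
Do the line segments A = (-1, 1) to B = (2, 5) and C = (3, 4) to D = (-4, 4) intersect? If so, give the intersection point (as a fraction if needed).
Yes; intersection at (5/4, 4) (t = 3/4 on AB, s = 1/4 on CD)

Parametrize AB as A + t(B − A) = (-1 + 3 t, 1 + 4 t) and CD as C + s(D − C) = (3 + -7 s, 4 + 0 s). Solve the linear system for (t, s). Determinant = -28 ≠ 0, so a unique intersection of the containing lines exists. Solution: t = 3/4, s = 1/4 — both in [0, 1], so the segments cross. Intersection point: (5/4, 4).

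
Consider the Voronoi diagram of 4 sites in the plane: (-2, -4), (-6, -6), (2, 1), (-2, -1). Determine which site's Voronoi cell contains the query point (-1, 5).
Nearest site = (2, 1)

The Voronoi cell of site s contains exactly those query points closer to s than to any other site. Compute squared distances from q = (-1, 5) to each site:
  (2 − -1)² + (1 − 5)² = 25
  (-2 − -1)² + (-1 − 5)² = 37
  (-2 − -1)² + (-4 − 5)² = 82
  (-6 − -1)² + (-6 − 5)² = 146
Minimum is attained by (2, 1), so q lies in its Voronoi cell.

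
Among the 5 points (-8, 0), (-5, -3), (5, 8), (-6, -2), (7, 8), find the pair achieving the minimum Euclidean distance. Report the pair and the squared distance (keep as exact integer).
Pair = ((-5, -3), (-6, -2)); squared distance = 2

Compute all C(5, 2) = 10 pairwise squared distances (x_i − x_j)² + (y_i − y_j)². The minimum is 2, attained by the pair ((-5, -3), (-6, -2)).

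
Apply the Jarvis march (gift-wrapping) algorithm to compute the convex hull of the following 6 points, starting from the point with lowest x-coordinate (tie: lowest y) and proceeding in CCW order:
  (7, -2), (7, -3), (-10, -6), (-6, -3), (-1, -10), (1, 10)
Hull (CCW) = [(-10, -6), (-1, -10), (7, -3), (7, -2), (1, 10)]

Jarvis march: at each step, from the current hull vertex p, select the next vertex q as the point such that every other point lies strictly to the left of (or on) the directed line p → q. (Equivalently: for every other point r, the cross product (q − p) × (r − p) ≥ 0.)
Starting point (lowest x, tie lowest y): (-10, -6). Wrap until returning to start. Resulting hull: (-10, -6), (-1, -10), (7, -3), (7, -2), (1, 10).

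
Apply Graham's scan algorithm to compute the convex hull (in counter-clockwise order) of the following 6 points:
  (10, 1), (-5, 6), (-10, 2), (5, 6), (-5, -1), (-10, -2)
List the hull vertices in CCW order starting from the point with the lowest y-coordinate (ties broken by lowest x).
Hull (CCW) = [(-10, -2), (10, 1), (5, 6), (-5, 6), (-10, 2)]

Graham scan procedure:
  1. Find the pivot p₀ = point with lowest y (tie → lowest x): (-10, -2).
  2. Sort the remaining points by polar angle around p₀.
  3. Walk through sorted points, maintaining a stack; pop the top while the last three entries make a non-left turn (cross product ≤ 0).
  4. Final stack is the convex hull in CCW order: (-10, -2), (10, 1), (5, 6), (-5, 6), (-10, 2).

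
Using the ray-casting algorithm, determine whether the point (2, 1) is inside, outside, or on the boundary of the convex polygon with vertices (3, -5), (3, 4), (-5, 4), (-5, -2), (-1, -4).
The point (2, 1) lies strictly inside the polygon

Cast a horizontal ray to the right from the query point and count how many polygon edges it crosses (each edge strictly once or zero times, handled with the usual half-open convention). 
Parity of crossings → odd ⇒ inside.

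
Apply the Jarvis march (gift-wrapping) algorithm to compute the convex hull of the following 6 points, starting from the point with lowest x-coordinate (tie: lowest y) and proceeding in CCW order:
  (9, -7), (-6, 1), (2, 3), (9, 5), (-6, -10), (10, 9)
Hull (CCW) = [(-6, -10), (9, -7), (10, 9), (-6, 1)]

Jarvis march: at each step, from the current hull vertex p, select the next vertex q as the point such that every other point lies strictly to the left of (or on) the directed line p → q. (Equivalently: for every other point r, the cross product (q − p) × (r − p) ≥ 0.)
Starting point (lowest x, tie lowest y): (-6, -10). Wrap until returning to start. Resulting hull: (-6, -10), (9, -7), (10, 9), (-6, 1).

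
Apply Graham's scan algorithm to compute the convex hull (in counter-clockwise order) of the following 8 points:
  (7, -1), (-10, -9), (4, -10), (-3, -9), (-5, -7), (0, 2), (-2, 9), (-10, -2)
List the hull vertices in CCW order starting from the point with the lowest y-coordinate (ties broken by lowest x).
Hull (CCW) = [(4, -10), (7, -1), (-2, 9), (-10, -2), (-10, -9)]

Graham scan procedure:
  1. Find the pivot p₀ = point with lowest y (tie → lowest x): (4, -10).
  2. Sort the remaining points by polar angle around p₀.
  3. Walk through sorted points, maintaining a stack; pop the top while the last three entries make a non-left turn (cross product ≤ 0).
  4. Final stack is the convex hull in CCW order: (4, -10), (7, -1), (-2, 9), (-10, -2), (-10, -9).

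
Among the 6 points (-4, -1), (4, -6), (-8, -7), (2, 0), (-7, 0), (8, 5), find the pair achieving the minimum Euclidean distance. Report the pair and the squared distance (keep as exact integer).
Pair = ((-4, -1), (-7, 0)); squared distance = 10

Compute all C(6, 2) = 15 pairwise squared distances (x_i − x_j)² + (y_i − y_j)². The minimum is 10, attained by the pair ((-4, -1), (-7, 0)).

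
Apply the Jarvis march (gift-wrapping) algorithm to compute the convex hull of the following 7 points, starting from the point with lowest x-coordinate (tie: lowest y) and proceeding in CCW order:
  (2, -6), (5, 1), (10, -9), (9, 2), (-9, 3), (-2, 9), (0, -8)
Hull (CCW) = [(-9, 3), (0, -8), (10, -9), (9, 2), (-2, 9)]

Jarvis march: at each step, from the current hull vertex p, select the next vertex q as the point such that every other point lies strictly to the left of (or on) the directed line p → q. (Equivalently: for every other point r, the cross product (q − p) × (r − p) ≥ 0.)
Starting point (lowest x, tie lowest y): (-9, 3). Wrap until returning to start. Resulting hull: (-9, 3), (0, -8), (10, -9), (9, 2), (-2, 9).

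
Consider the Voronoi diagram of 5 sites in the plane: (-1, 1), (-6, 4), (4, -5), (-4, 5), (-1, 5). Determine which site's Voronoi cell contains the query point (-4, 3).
Nearest site = (-4, 5)

The Voronoi cell of site s contains exactly those query points closer to s than to any other site. Compute squared distances from q = (-4, 3) to each site:
  (-4 − -4)² + (5 − 3)² = 4
  (-6 − -4)² + (4 − 3)² = 5
  (-1 − -4)² + (1 − 3)² = 13
  (-1 − -4)² + (5 − 3)² = 13
  (4 − -4)² + (-5 − 3)² = 128
Minimum is attained by (-4, 5), so q lies in its Voronoi cell.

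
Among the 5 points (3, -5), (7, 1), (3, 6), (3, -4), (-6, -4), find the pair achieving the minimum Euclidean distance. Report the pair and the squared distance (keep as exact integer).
Pair = ((3, -5), (3, -4)); squared distance = 1

Compute all C(5, 2) = 10 pairwise squared distances (x_i − x_j)² + (y_i − y_j)². The minimum is 1, attained by the pair ((3, -5), (3, -4)).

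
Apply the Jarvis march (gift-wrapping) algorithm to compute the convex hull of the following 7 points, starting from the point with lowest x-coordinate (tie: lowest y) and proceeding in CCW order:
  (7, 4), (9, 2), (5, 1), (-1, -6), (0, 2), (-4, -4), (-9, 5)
Hull (CCW) = [(-9, 5), (-4, -4), (-1, -6), (9, 2), (7, 4)]

Jarvis march: at each step, from the current hull vertex p, select the next vertex q as the point such that every other point lies strictly to the left of (or on) the directed line p → q. (Equivalently: for every other point r, the cross product (q − p) × (r − p) ≥ 0.)
Starting point (lowest x, tie lowest y): (-9, 5). Wrap until returning to start. Resulting hull: (-9, 5), (-4, -4), (-1, -6), (9, 2), (7, 4).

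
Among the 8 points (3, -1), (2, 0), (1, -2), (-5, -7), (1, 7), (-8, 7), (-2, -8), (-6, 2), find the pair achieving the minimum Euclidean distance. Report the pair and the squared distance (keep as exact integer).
Pair = ((3, -1), (2, 0)); squared distance = 2

Compute all C(8, 2) = 28 pairwise squared distances (x_i − x_j)² + (y_i − y_j)². The minimum is 2, attained by the pair ((3, -1), (2, 0)).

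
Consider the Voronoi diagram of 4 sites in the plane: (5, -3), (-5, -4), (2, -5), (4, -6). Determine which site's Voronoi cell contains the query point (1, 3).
Nearest site = (5, -3)

The Voronoi cell of site s contains exactly those query points closer to s than to any other site. Compute squared distances from q = (1, 3) to each site:
  (5 − 1)² + (-3 − 3)² = 52
  (2 − 1)² + (-5 − 3)² = 65
  (-5 − 1)² + (-4 − 3)² = 85
  (4 − 1)² + (-6 − 3)² = 90
Minimum is attained by (5, -3), so q lies in its Voronoi cell.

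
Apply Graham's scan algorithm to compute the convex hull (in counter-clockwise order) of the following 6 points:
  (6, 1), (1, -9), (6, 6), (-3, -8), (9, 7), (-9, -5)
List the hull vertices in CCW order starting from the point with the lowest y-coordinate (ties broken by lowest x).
Hull (CCW) = [(1, -9), (9, 7), (6, 6), (-9, -5), (-3, -8)]

Graham scan procedure:
  1. Find the pivot p₀ = point with lowest y (tie → lowest x): (1, -9).
  2. Sort the remaining points by polar angle around p₀.
  3. Walk through sorted points, maintaining a stack; pop the top while the last three entries make a non-left turn (cross product ≤ 0).
  4. Final stack is the convex hull in CCW order: (1, -9), (9, 7), (6, 6), (-9, -5), (-3, -8).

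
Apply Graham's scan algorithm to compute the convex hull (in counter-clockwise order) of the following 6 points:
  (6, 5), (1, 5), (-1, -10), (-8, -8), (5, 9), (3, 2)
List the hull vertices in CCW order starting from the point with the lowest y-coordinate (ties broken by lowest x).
Hull (CCW) = [(-1, -10), (6, 5), (5, 9), (1, 5), (-8, -8)]

Graham scan procedure:
  1. Find the pivot p₀ = point with lowest y (tie → lowest x): (-1, -10).
  2. Sort the remaining points by polar angle around p₀.
  3. Walk through sorted points, maintaining a stack; pop the top while the last three entries make a non-left turn (cross product ≤ 0).
  4. Final stack is the convex hull in CCW order: (-1, -10), (6, 5), (5, 9), (1, 5), (-8, -8).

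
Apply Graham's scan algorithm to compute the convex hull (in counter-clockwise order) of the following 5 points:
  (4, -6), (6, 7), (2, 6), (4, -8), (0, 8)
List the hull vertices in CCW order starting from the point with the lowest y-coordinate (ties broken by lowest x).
Hull (CCW) = [(4, -8), (6, 7), (0, 8)]

Graham scan procedure:
  1. Find the pivot p₀ = point with lowest y (tie → lowest x): (4, -8).
  2. Sort the remaining points by polar angle around p₀.
  3. Walk through sorted points, maintaining a stack; pop the top while the last three entries make a non-left turn (cross product ≤ 0).
  4. Final stack is the convex hull in CCW order: (4, -8), (6, 7), (0, 8).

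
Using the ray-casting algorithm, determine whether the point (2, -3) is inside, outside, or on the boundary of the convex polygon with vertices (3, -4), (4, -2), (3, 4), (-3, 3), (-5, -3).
The point (2, -3) lies strictly inside the polygon

Cast a horizontal ray to the right from the query point and count how many polygon edges it crosses (each edge strictly once or zero times, handled with the usual half-open convention). 
Parity of crossings → odd ⇒ inside.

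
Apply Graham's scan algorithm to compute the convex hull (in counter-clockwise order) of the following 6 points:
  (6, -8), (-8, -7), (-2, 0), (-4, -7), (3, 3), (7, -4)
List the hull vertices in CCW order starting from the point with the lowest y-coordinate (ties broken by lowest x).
Hull (CCW) = [(6, -8), (7, -4), (3, 3), (-2, 0), (-8, -7)]

Graham scan procedure:
  1. Find the pivot p₀ = point with lowest y (tie → lowest x): (6, -8).
  2. Sort the remaining points by polar angle around p₀.
  3. Walk through sorted points, maintaining a stack; pop the top while the last three entries make a non-left turn (cross product ≤ 0).
  4. Final stack is the convex hull in CCW order: (6, -8), (7, -4), (3, 3), (-2, 0), (-8, -7).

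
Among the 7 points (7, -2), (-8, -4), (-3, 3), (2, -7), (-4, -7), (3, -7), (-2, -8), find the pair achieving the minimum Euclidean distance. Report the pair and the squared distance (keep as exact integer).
Pair = ((2, -7), (3, -7)); squared distance = 1

Compute all C(7, 2) = 21 pairwise squared distances (x_i − x_j)² + (y_i − y_j)². The minimum is 1, attained by the pair ((2, -7), (3, -7)).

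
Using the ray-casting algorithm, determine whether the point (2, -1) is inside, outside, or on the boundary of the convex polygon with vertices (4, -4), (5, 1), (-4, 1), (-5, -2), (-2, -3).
The point (2, -1) lies strictly inside the polygon

Cast a horizontal ray to the right from the query point and count how many polygon edges it crosses (each edge strictly once or zero times, handled with the usual half-open convention). 
Parity of crossings → odd ⇒ inside.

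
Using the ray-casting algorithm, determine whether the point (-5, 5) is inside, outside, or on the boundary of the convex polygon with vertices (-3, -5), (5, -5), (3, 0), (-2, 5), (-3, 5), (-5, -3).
The point (-5, 5) lies strictly outside the polygon

Cast a horizontal ray to the right from the query point and count how many polygon edges it crosses (each edge strictly once or zero times, handled with the usual half-open convention). 
Parity of crossings → even ⇒ outside.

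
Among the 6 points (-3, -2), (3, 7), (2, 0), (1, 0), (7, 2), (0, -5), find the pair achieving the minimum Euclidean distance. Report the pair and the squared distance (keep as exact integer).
Pair = ((2, 0), (1, 0)); squared distance = 1

Compute all C(6, 2) = 15 pairwise squared distances (x_i − x_j)² + (y_i − y_j)². The minimum is 1, attained by the pair ((2, 0), (1, 0)).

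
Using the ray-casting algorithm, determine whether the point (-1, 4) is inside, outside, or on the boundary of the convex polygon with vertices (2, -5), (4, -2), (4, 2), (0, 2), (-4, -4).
The point (-1, 4) lies strictly outside the polygon

Cast a horizontal ray to the right from the query point and count how many polygon edges it crosses (each edge strictly once or zero times, handled with the usual half-open convention). 
Parity of crossings → even ⇒ outside.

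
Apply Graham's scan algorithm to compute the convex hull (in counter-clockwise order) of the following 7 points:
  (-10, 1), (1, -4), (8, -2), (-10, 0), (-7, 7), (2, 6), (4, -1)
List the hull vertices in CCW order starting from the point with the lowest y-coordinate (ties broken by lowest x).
Hull (CCW) = [(1, -4), (8, -2), (2, 6), (-7, 7), (-10, 1), (-10, 0)]

Graham scan procedure:
  1. Find the pivot p₀ = point with lowest y (tie → lowest x): (1, -4).
  2. Sort the remaining points by polar angle around p₀.
  3. Walk through sorted points, maintaining a stack; pop the top while the last three entries make a non-left turn (cross product ≤ 0).
  4. Final stack is the convex hull in CCW order: (1, -4), (8, -2), (2, 6), (-7, 7), (-10, 1), (-10, 0).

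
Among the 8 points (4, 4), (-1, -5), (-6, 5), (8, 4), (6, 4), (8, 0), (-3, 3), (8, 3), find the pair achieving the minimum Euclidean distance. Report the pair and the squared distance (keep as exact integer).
Pair = ((8, 4), (8, 3)); squared distance = 1

Compute all C(8, 2) = 28 pairwise squared distances (x_i − x_j)² + (y_i − y_j)². The minimum is 1, attained by the pair ((8, 4), (8, 3)).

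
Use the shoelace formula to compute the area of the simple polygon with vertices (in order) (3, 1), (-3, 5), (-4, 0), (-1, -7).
Area = 43

Shoelace formula: Area = (1/2) |Σ_i (x_i · y_{i+1} − x_{i+1} · y_i)| (indices mod n). Compute each cross term:
  (3)(5) − (-3)(1) = 18
  (-3)(0) − (-4)(5) = 20
  (-4)(-7) − (-1)(0) = 28
  (-1)(1) − (3)(-7) = 20
Sum = 86, so (signed) Area = 86/2 = 43, |Area| = 43.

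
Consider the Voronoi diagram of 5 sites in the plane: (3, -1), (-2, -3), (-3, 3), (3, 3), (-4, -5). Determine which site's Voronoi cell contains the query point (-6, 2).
Nearest site = (-3, 3)

The Voronoi cell of site s contains exactly those query points closer to s than to any other site. Compute squared distances from q = (-6, 2) to each site:
  (-3 − -6)² + (3 − 2)² = 10
  (-2 − -6)² + (-3 − 2)² = 41
  (-4 − -6)² + (-5 − 2)² = 53
  (3 − -6)² + (3 − 2)² = 82
  (3 − -6)² + (-1 − 2)² = 90
Minimum is attained by (-3, 3), so q lies in its Voronoi cell.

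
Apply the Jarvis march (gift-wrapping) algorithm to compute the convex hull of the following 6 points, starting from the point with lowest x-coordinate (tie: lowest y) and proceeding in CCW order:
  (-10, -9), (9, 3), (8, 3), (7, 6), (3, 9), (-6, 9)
Hull (CCW) = [(-10, -9), (9, 3), (7, 6), (3, 9), (-6, 9)]

Jarvis march: at each step, from the current hull vertex p, select the next vertex q as the point such that every other point lies strictly to the left of (or on) the directed line p → q. (Equivalently: for every other point r, the cross product (q − p) × (r − p) ≥ 0.)
Starting point (lowest x, tie lowest y): (-10, -9). Wrap until returning to start. Resulting hull: (-10, -9), (9, 3), (7, 6), (3, 9), (-6, 9).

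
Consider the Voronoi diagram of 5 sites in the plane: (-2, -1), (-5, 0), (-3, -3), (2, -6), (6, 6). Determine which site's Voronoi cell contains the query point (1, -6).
Nearest site = (2, -6)

The Voronoi cell of site s contains exactly those query points closer to s than to any other site. Compute squared distances from q = (1, -6) to each site:
  (2 − 1)² + (-6 − -6)² = 1
  (-3 − 1)² + (-3 − -6)² = 25
  (-2 − 1)² + (-1 − -6)² = 34
  (-5 − 1)² + (0 − -6)² = 72
  (6 − 1)² + (6 − -6)² = 169
Minimum is attained by (2, -6), so q lies in its Voronoi cell.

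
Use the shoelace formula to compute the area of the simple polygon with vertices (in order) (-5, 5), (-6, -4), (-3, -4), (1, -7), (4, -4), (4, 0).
Area = 147/2

Shoelace formula: Area = (1/2) |Σ_i (x_i · y_{i+1} − x_{i+1} · y_i)| (indices mod n). Compute each cross term:
  (-5)(-4) − (-6)(5) = 50
  (-6)(-4) − (-3)(-4) = 12
  (-3)(-7) − (1)(-4) = 25
  (1)(-4) − (4)(-7) = 24
  (4)(0) − (4)(-4) = 16
  (4)(5) − (-5)(0) = 20
Sum = 147, so (signed) Area = 147/2 = 147/2, |Area| = 147/2.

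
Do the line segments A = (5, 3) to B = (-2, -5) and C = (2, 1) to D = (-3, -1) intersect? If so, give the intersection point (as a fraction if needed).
No (intersection of containing lines falls outside at least one segment)

Parametrize and solve: t = 2/13, s = -5/13. At least one of these is outside [0, 1], so the segments do not intersect.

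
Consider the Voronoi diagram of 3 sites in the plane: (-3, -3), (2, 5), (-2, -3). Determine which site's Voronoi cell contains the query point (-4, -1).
Nearest site = (-3, -3)

The Voronoi cell of site s contains exactly those query points closer to s than to any other site. Compute squared distances from q = (-4, -1) to each site:
  (-3 − -4)² + (-3 − -1)² = 5
  (-2 − -4)² + (-3 − -1)² = 8
  (2 − -4)² + (5 − -1)² = 72
Minimum is attained by (-3, -3), so q lies in its Voronoi cell.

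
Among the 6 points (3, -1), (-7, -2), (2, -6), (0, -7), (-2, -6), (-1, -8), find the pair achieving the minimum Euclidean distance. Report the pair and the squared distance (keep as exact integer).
Pair = ((0, -7), (-1, -8)); squared distance = 2

Compute all C(6, 2) = 15 pairwise squared distances (x_i − x_j)² + (y_i − y_j)². The minimum is 2, attained by the pair ((0, -7), (-1, -8)).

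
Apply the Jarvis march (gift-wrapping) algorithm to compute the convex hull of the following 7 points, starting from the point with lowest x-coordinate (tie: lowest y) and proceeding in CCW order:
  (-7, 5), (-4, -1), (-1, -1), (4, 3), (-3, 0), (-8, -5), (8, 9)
Hull (CCW) = [(-8, -5), (-1, -1), (4, 3), (8, 9), (-7, 5)]

Jarvis march: at each step, from the current hull vertex p, select the next vertex q as the point such that every other point lies strictly to the left of (or on) the directed line p → q. (Equivalently: for every other point r, the cross product (q − p) × (r − p) ≥ 0.)
Starting point (lowest x, tie lowest y): (-8, -5). Wrap until returning to start. Resulting hull: (-8, -5), (-1, -1), (4, 3), (8, 9), (-7, 5).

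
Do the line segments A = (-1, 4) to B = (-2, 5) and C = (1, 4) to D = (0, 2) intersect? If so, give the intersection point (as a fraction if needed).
No (intersection of containing lines falls outside at least one segment)

Parametrize and solve: t = -4/3, s = 2/3. At least one of these is outside [0, 1], so the segments do not intersect.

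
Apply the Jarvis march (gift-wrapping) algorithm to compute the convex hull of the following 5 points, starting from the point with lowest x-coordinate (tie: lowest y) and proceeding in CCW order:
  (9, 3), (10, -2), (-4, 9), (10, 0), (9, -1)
Hull (CCW) = [(-4, 9), (10, -2), (10, 0), (9, 3)]

Jarvis march: at each step, from the current hull vertex p, select the next vertex q as the point such that every other point lies strictly to the left of (or on) the directed line p → q. (Equivalently: for every other point r, the cross product (q − p) × (r − p) ≥ 0.)
Starting point (lowest x, tie lowest y): (-4, 9). Wrap until returning to start. Resulting hull: (-4, 9), (10, -2), (10, 0), (9, 3).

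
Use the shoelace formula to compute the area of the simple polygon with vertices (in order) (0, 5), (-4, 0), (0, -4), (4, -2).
Area = 36

Shoelace formula: Area = (1/2) |Σ_i (x_i · y_{i+1} − x_{i+1} · y_i)| (indices mod n). Compute each cross term:
  (0)(0) − (-4)(5) = 20
  (-4)(-4) − (0)(0) = 16
  (0)(-2) − (4)(-4) = 16
  (4)(5) − (0)(-2) = 20
Sum = 72, so (signed) Area = 72/2 = 36, |Area| = 36.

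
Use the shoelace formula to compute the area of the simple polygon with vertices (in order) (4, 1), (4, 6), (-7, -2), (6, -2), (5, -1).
Area = 93/2

Shoelace formula: Area = (1/2) |Σ_i (x_i · y_{i+1} − x_{i+1} · y_i)| (indices mod n). Compute each cross term:
  (4)(6) − (4)(1) = 20
  (4)(-2) − (-7)(6) = 34
  (-7)(-2) − (6)(-2) = 26
  (6)(-1) − (5)(-2) = 4
  (5)(1) − (4)(-1) = 9
Sum = 93, so (signed) Area = 93/2 = 93/2, |Area| = 93/2.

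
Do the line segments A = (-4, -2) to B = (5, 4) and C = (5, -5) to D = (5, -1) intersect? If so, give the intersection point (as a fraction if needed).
No (intersection of containing lines falls outside at least one segment)

Parametrize and solve: t = 1, s = 9/4. At least one of these is outside [0, 1], so the segments do not intersect.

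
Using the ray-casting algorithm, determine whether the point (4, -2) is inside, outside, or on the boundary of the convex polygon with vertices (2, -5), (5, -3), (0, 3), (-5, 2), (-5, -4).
The point (4, -2) lies strictly inside the polygon

Cast a horizontal ray to the right from the query point and count how many polygon edges it crosses (each edge strictly once or zero times, handled with the usual half-open convention). 
Parity of crossings → odd ⇒ inside.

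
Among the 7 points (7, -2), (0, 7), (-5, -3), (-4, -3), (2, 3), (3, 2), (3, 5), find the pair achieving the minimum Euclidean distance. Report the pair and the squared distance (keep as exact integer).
Pair = ((-5, -3), (-4, -3)); squared distance = 1

Compute all C(7, 2) = 21 pairwise squared distances (x_i − x_j)² + (y_i − y_j)². The minimum is 1, attained by the pair ((-5, -3), (-4, -3)).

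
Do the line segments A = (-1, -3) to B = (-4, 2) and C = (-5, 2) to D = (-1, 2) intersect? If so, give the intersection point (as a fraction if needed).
Yes; intersection at (-4, 2) (t = 1 on AB, s = 1/4 on CD)

Parametrize AB as A + t(B − A) = (-1 + -3 t, -3 + 5 t) and CD as C + s(D − C) = (-5 + 4 s, 2 + 0 s). Solve the linear system for (t, s). Determinant = 20 ≠ 0, so a unique intersection of the containing lines exists. Solution: t = 1, s = 1/4 — both in [0, 1], so the segments cross. Intersection point: (-4, 2).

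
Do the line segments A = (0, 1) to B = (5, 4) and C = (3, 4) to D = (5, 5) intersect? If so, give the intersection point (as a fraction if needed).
No (intersection of containing lines falls outside at least one segment)

Parametrize and solve: t = 3, s = 6. At least one of these is outside [0, 1], so the segments do not intersect.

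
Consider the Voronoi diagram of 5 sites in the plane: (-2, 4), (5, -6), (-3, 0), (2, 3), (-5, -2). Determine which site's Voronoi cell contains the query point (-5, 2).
Nearest site = (-3, 0)

The Voronoi cell of site s contains exactly those query points closer to s than to any other site. Compute squared distances from q = (-5, 2) to each site:
  (-3 − -5)² + (0 − 2)² = 8
  (-2 − -5)² + (4 − 2)² = 13
  (-5 − -5)² + (-2 − 2)² = 16
  (2 − -5)² + (3 − 2)² = 50
  (5 − -5)² + (-6 − 2)² = 164
Minimum is attained by (-3, 0), so q lies in its Voronoi cell.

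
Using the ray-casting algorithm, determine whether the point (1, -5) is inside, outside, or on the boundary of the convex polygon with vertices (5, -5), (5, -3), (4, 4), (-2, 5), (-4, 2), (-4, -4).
The point (1, -5) lies strictly outside the polygon

Cast a horizontal ray to the right from the query point and count how many polygon edges it crosses (each edge strictly once or zero times, handled with the usual half-open convention). 
Parity of crossings → even ⇒ outside.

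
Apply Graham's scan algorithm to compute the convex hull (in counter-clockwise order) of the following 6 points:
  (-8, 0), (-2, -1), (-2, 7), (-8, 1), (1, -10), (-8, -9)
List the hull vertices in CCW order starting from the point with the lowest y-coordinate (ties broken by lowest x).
Hull (CCW) = [(1, -10), (-2, 7), (-8, 1), (-8, -9)]

Graham scan procedure:
  1. Find the pivot p₀ = point with lowest y (tie → lowest x): (1, -10).
  2. Sort the remaining points by polar angle around p₀.
  3. Walk through sorted points, maintaining a stack; pop the top while the last three entries make a non-left turn (cross product ≤ 0).
  4. Final stack is the convex hull in CCW order: (1, -10), (-2, 7), (-8, 1), (-8, -9).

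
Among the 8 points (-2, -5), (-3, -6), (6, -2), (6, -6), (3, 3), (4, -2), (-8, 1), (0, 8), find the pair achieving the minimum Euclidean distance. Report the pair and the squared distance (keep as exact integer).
Pair = ((-2, -5), (-3, -6)); squared distance = 2

Compute all C(8, 2) = 28 pairwise squared distances (x_i − x_j)² + (y_i − y_j)². The minimum is 2, attained by the pair ((-2, -5), (-3, -6)).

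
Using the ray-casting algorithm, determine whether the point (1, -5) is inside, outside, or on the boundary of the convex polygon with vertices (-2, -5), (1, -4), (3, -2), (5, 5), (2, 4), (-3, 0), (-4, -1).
The point (1, -5) lies strictly outside the polygon

Cast a horizontal ray to the right from the query point and count how many polygon edges it crosses (each edge strictly once or zero times, handled with the usual half-open convention). 
Parity of crossings → even ⇒ outside.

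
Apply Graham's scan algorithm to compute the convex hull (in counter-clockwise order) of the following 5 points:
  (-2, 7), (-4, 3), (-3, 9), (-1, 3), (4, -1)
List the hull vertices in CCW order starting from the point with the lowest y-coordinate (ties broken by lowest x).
Hull (CCW) = [(4, -1), (-3, 9), (-4, 3)]

Graham scan procedure:
  1. Find the pivot p₀ = point with lowest y (tie → lowest x): (4, -1).
  2. Sort the remaining points by polar angle around p₀.
  3. Walk through sorted points, maintaining a stack; pop the top while the last three entries make a non-left turn (cross product ≤ 0).
  4. Final stack is the convex hull in CCW order: (4, -1), (-3, 9), (-4, 3).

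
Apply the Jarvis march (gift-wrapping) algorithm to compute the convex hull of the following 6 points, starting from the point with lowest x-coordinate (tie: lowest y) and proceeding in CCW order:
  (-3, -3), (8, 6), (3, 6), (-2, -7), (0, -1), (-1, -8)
Hull (CCW) = [(-3, -3), (-2, -7), (-1, -8), (8, 6), (3, 6)]

Jarvis march: at each step, from the current hull vertex p, select the next vertex q as the point such that every other point lies strictly to the left of (or on) the directed line p → q. (Equivalently: for every other point r, the cross product (q − p) × (r − p) ≥ 0.)
Starting point (lowest x, tie lowest y): (-3, -3). Wrap until returning to start. Resulting hull: (-3, -3), (-2, -7), (-1, -8), (8, 6), (3, 6).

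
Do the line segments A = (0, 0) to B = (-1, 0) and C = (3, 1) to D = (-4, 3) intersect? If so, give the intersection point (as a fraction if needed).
No (intersection of containing lines falls outside at least one segment)

Parametrize and solve: t = -13/2, s = -1/2. At least one of these is outside [0, 1], so the segments do not intersect.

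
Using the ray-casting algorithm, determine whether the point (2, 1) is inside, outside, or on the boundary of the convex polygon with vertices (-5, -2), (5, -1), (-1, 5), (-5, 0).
The point (2, 1) lies strictly inside the polygon

Cast a horizontal ray to the right from the query point and count how many polygon edges it crosses (each edge strictly once or zero times, handled with the usual half-open convention). 
Parity of crossings → odd ⇒ inside.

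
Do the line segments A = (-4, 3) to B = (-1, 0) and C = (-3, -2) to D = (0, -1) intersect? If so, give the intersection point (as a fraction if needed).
No (intersection of containing lines falls outside at least one segment)

Parametrize and solve: t = 4/3, s = 1. At least one of these is outside [0, 1], so the segments do not intersect.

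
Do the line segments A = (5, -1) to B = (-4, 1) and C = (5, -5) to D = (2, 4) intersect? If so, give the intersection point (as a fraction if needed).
Yes; intersection at (89/25, -17/25) (t = 4/25 on AB, s = 12/25 on CD)

Parametrize AB as A + t(B − A) = (5 + -9 t, -1 + 2 t) and CD as C + s(D − C) = (5 + -3 s, -5 + 9 s). Solve the linear system for (t, s). Determinant = 75 ≠ 0, so a unique intersection of the containing lines exists. Solution: t = 4/25, s = 12/25 — both in [0, 1], so the segments cross. Intersection point: (89/25, -17/25).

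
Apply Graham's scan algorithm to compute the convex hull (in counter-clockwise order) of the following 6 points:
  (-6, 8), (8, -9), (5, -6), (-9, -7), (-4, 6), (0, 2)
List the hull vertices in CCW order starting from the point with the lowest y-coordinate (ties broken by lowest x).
Hull (CCW) = [(8, -9), (0, 2), (-6, 8), (-9, -7)]

Graham scan procedure:
  1. Find the pivot p₀ = point with lowest y (tie → lowest x): (8, -9).
  2. Sort the remaining points by polar angle around p₀.
  3. Walk through sorted points, maintaining a stack; pop the top while the last three entries make a non-left turn (cross product ≤ 0).
  4. Final stack is the convex hull in CCW order: (8, -9), (0, 2), (-6, 8), (-9, -7).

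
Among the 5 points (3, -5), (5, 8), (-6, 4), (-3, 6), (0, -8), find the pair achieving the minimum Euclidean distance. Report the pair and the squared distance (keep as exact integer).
Pair = ((-6, 4), (-3, 6)); squared distance = 13

Compute all C(5, 2) = 10 pairwise squared distances (x_i − x_j)² + (y_i − y_j)². The minimum is 13, attained by the pair ((-6, 4), (-3, 6)).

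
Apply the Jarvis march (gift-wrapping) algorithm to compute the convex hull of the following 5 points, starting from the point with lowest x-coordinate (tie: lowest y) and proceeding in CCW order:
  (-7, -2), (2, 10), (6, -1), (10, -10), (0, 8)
Hull (CCW) = [(-7, -2), (10, -10), (2, 10), (0, 8)]

Jarvis march: at each step, from the current hull vertex p, select the next vertex q as the point such that every other point lies strictly to the left of (or on) the directed line p → q. (Equivalently: for every other point r, the cross product (q − p) × (r − p) ≥ 0.)
Starting point (lowest x, tie lowest y): (-7, -2). Wrap until returning to start. Resulting hull: (-7, -2), (10, -10), (2, 10), (0, 8).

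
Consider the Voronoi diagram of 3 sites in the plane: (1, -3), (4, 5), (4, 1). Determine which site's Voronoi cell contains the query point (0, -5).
Nearest site = (1, -3)

The Voronoi cell of site s contains exactly those query points closer to s than to any other site. Compute squared distances from q = (0, -5) to each site:
  (1 − 0)² + (-3 − -5)² = 5
  (4 − 0)² + (1 − -5)² = 52
  (4 − 0)² + (5 − -5)² = 116
Minimum is attained by (1, -3), so q lies in its Voronoi cell.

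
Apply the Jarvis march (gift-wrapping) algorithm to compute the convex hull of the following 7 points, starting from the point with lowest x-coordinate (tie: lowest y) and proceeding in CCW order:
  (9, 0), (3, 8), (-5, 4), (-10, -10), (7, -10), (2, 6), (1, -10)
Hull (CCW) = [(-10, -10), (7, -10), (9, 0), (3, 8), (-5, 4)]

Jarvis march: at each step, from the current hull vertex p, select the next vertex q as the point such that every other point lies strictly to the left of (or on) the directed line p → q. (Equivalently: for every other point r, the cross product (q − p) × (r − p) ≥ 0.)
Starting point (lowest x, tie lowest y): (-10, -10). Wrap until returning to start. Resulting hull: (-10, -10), (7, -10), (9, 0), (3, 8), (-5, 4).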